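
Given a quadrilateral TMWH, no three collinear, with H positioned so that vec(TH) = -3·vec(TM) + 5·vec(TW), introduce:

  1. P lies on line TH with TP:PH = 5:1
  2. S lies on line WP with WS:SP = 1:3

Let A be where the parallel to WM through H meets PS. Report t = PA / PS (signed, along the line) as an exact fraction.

Choose coordinates T = (0, 0), M = (1, 0), W = (0, 1), H = (-3, 5).
1. P lies on line TH with TP:PH = 5:1 ⇒ P = (-5/2, 25/6)
2. S lies on line WP with WS:SP = 1:3 ⇒ S = (-5/8, 43/24)
through H parallel to WM: direction (1, -1); meets PS at A = (-15/4, 23/4)
A = P + t·(S−P) with t = -2/3

t = -2/3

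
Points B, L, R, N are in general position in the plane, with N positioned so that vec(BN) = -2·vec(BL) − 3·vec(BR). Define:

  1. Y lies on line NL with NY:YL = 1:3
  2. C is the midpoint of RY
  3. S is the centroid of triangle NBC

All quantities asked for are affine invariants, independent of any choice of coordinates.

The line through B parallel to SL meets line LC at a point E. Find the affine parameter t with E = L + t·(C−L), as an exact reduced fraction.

t = 29/19

Set B = (0, 0), L = (1, 0), R = (0, 1), N = (-2, -3); any affine frame gives the same invariant.
1. Y lies on line NL with NY:YL = 1:3 ⇒ Y = (-5/4, -9/4)
2. C is the midpoint of RY ⇒ C = (-5/8, -5/8)
3. S is the centroid of triangle NBC ⇒ S = (-7/8, -29/24)
through B parallel to SL: direction (15/8, 29/24); meets LC at E = (-225/152, -145/152)
E = L + t·(C−L) with t = 29/19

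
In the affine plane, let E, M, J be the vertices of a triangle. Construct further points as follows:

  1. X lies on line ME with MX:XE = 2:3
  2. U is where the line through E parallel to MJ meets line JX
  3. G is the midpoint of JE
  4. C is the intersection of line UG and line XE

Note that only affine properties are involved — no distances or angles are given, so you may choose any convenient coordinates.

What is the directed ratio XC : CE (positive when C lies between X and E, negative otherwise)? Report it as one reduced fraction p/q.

XC:CE = 3/5

Assign E = (0, 0), M = (1, 0), J = (0, 1) — the answer is frame-independent, so this choice is without loss of generality.
1. X lies on line ME with MX:XE = 2:3 ⇒ X = (3/5, 0)
2. U is where the line through E parallel to MJ meets line JX ⇒ U = (3/2, -3/2)
3. G is the midpoint of JE ⇒ G = (0, 1/2)
4. C is the intersection of line UG and line XE ⇒ C = (3/8, 0)
C = X + t·(E−X) with t = 3/8, so XC:CE = t:(1−t) = 3/8:5/8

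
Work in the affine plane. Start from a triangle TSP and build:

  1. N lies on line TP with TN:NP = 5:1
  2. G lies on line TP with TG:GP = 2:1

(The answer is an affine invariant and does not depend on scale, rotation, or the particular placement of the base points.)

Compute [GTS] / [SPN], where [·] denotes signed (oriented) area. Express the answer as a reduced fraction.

Choose coordinates T = (0, 0), S = (1, 0), P = (0, 1).
1. N lies on line TP with TN:NP = 5:1 ⇒ N = (0, 5/6)
2. G lies on line TP with TG:GP = 2:1 ⇒ G = (0, 2/3)
2·[GTS] = 2/3, 2·[SPN] = 1/6
[GTS]:[SPN] = 2/3:1/6 = 4

[GTS]:[SPN] = 4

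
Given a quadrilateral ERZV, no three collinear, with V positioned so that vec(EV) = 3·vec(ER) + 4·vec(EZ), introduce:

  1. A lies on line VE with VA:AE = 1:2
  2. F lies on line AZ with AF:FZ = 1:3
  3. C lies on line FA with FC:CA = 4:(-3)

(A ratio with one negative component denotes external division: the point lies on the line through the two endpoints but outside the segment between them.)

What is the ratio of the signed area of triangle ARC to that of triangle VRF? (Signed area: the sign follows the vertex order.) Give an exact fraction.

Choose coordinates E = (0, 0), R = (1, 0), Z = (0, 1), V = (3, 4).
1. A lies on line VE with VA:AE = 1:2 ⇒ A = (2, 8/3)
2. F lies on line AZ with AF:FZ = 1:3 ⇒ F = (3/2, 9/4)
3. C lies on line FA with FC:CA = 4:(-3) ⇒ C = (7/2, 47/12)
2·[ARC] = 11/4, 2·[VRF] = -5/2
[ARC]:[VRF] = 11/4:-5/2 = -11/10

[ARC]:[VRF] = -11/10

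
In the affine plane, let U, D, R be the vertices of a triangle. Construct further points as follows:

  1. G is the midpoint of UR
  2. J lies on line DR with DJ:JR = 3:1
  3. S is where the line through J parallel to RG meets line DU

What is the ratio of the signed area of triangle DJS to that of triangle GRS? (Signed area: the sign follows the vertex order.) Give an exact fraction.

Set U = (0, 0), D = (1, 0), R = (0, 1); any affine frame gives the same invariant.
1. G is the midpoint of UR ⇒ G = (0, 1/2)
2. J lies on line DR with DJ:JR = 3:1 ⇒ J = (1/4, 3/4)
3. S is where the line through J parallel to RG meets line DU ⇒ S = (1/4, 0)
2·[DJS] = 9/16, 2·[GRS] = -1/8
[DJS]:[GRS] = 9/16:-1/8 = -9/2

[DJS]:[GRS] = -9/2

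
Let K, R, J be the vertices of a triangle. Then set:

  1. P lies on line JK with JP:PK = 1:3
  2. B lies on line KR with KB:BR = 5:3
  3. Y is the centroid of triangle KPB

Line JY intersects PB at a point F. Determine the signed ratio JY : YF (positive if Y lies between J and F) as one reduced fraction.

JY:YF = -2

Choose coordinates K = (0, 0), R = (1, 0), J = (0, 1).
1. P lies on line JK with JP:PK = 1:3 ⇒ P = (0, 3/4)
2. B lies on line KR with KB:BR = 5:3 ⇒ B = (5/8, 0)
3. Y is the centroid of triangle KPB ⇒ Y = (5/24, 1/4)
line JY meets PB at F = (5/48, 5/8)
Y = J + t·(F−J) with t = 2, so JY:YF = 2:-1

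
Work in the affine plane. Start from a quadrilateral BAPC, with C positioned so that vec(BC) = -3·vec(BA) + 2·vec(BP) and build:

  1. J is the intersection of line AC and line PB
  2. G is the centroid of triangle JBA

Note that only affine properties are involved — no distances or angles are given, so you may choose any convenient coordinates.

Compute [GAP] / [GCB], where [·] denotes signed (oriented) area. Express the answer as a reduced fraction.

[GAP]:[GCB] = 3/7

Choose coordinates B = (0, 0), A = (1, 0), P = (0, 1), C = (-3, 2).
1. J is the intersection of line AC and line PB ⇒ J = (0, 1/2)
2. G is the centroid of triangle JBA ⇒ G = (1/3, 1/6)
2·[GAP] = 1/2, 2·[GCB] = 7/6
[GAP]:[GCB] = 1/2:7/6 = 3/7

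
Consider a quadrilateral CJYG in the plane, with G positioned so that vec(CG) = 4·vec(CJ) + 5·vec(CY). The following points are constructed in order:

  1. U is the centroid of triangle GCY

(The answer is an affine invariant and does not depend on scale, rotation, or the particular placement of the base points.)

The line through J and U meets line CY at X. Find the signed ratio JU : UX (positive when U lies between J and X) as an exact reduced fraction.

Set C = (0, 0), J = (1, 0), Y = (0, 1), G = (4, 5); any affine frame gives the same invariant.
1. U is the centroid of triangle GCY ⇒ U = (4/3, 2)
line JU meets CY at X = (0, -6)
U = J + t·(X−J) with t = -1/3, so JU:UX = -1/3:4/3

JU:UX = -1/4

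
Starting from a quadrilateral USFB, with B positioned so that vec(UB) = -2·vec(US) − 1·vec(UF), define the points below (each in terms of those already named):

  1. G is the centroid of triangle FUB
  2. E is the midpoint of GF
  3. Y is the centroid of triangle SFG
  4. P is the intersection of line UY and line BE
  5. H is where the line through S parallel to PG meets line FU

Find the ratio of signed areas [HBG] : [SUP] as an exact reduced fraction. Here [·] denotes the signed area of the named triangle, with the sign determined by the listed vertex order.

Choose coordinates U = (0, 0), S = (1, 0), F = (0, 1), B = (-2, -1).
1. G is the centroid of triangle FUB ⇒ G = (-2/3, 0)
2. E is the midpoint of GF ⇒ E = (-1/3, 1/2)
3. Y is the centroid of triangle SFG ⇒ Y = (1/9, 1/3)
4. P is the intersection of line UY and line BE ⇒ P = (8/21, 8/7)
5. H is where the line through S parallel to PG meets line FU ⇒ H = (0, -12/11)
2·[HBG] = -70/33, 2·[SUP] = -8/7
[HBG]:[SUP] = -70/33:-8/7 = 245/132

[HBG]:[SUP] = 245/132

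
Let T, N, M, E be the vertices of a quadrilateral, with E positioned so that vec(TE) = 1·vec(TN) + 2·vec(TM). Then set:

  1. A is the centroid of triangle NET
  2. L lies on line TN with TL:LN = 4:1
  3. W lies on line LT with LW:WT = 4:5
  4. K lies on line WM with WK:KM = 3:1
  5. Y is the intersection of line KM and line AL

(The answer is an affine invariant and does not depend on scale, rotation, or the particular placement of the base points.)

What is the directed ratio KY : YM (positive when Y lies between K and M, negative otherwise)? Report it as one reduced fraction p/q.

KY:YM = -97/108

Work in coordinates with T = (0, 0), N = (1, 0), M = (0, 1), E = (1, 2).
1. A is the centroid of triangle NET ⇒ A = (2/3, 2/3)
2. L lies on line TN with TL:LN = 4:1 ⇒ L = (4/5, 0)
3. W lies on line LT with LW:WT = 4:5 ⇒ W = (4/9, 0)
4. K lies on line WM with WK:KM = 3:1 ⇒ K = (1/9, 3/4)
5. Y is the intersection of line KM and line AL ⇒ Y = (12/11, -16/11)
Y = K + t·(M−K) with t = -97/11, so KY:YM = t:(1−t) = -97/11:108/11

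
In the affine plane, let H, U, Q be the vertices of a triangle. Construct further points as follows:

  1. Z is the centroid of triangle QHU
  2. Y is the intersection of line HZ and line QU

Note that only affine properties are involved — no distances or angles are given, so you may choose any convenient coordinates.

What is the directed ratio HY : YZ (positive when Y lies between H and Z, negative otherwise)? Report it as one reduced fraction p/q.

HY:YZ = -3

Choose coordinates H = (0, 0), U = (1, 0), Q = (0, 1).
1. Z is the centroid of triangle QHU ⇒ Z = (1/3, 1/3)
2. Y is the intersection of line HZ and line QU ⇒ Y = (1/2, 1/2)
Y = H + t·(Z−H) with t = 3/2, so HY:YZ = t:(1−t) = 3/2:-1/2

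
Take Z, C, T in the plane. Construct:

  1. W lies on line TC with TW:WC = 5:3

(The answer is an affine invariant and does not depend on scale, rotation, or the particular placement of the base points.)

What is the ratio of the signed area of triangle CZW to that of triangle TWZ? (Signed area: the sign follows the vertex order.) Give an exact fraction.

Assign Z = (0, 0), C = (1, 0), T = (0, 1) — the answer is frame-independent, so this choice is without loss of generality.
1. W lies on line TC with TW:WC = 5:3 ⇒ W = (5/8, 3/8)
2·[CZW] = -3/8, 2·[TWZ] = -5/8
[CZW]:[TWZ] = -3/8:-5/8 = 3/5

[CZW]:[TWZ] = 3/5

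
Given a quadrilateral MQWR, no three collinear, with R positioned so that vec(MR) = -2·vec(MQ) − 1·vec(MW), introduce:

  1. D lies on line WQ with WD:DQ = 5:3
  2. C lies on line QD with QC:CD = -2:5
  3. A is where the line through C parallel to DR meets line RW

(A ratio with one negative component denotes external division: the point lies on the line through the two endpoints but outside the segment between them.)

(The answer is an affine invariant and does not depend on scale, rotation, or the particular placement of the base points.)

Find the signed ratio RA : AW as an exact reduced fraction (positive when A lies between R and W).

Assign M = (0, 0), Q = (1, 0), W = (0, 1), R = (-2, -1) — the answer is frame-independent, so this choice is without loss of generality.
1. D lies on line WQ with WD:DQ = 5:3 ⇒ D = (5/8, 3/8)
2. C lies on line QD with QC:CD = -2:5 ⇒ C = (5/4, -1/4)
3. A is where the line through C parallel to DR meets line RW ⇒ A = (-4, -3)
A = R + t·(W−R) with t = -1, so RA:AW = t:(1−t) = -1:2

RA:AW = -1/2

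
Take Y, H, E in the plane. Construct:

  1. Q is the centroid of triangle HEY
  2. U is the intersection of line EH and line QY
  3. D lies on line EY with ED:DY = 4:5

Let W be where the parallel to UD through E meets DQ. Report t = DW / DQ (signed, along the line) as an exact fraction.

Choose coordinates Y = (0, 0), H = (1, 0), E = (0, 1).
1. Q is the centroid of triangle HEY ⇒ Q = (1/3, 1/3)
2. U is the intersection of line EH and line QY ⇒ U = (1/2, 1/2)
3. D lies on line EY with ED:DY = 4:5 ⇒ D = (0, 5/9)
through E parallel to UD: direction (-1/2, 1/18); meets DQ at W = (-4/5, 49/45)
W = D + t·(Q−D) with t = -12/5

t = -12/5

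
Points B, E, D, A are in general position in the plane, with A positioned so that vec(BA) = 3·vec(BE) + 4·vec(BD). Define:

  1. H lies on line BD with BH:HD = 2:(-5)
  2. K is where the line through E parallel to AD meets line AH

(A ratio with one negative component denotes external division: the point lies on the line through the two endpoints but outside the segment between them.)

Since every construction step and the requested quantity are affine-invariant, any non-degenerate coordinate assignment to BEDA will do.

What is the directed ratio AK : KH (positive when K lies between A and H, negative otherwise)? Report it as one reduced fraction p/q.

Choose coordinates B = (0, 0), E = (1, 0), D = (0, 1), A = (3, 4).
1. H lies on line BD with BH:HD = 2:(-5) ⇒ H = (0, -2/3)
2. K is where the line through E parallel to AD meets line AH ⇒ K = (-3/5, -8/5)
K = A + t·(H−A) with t = 6/5, so AK:KH = t:(1−t) = 6/5:-1/5

AK:KH = -6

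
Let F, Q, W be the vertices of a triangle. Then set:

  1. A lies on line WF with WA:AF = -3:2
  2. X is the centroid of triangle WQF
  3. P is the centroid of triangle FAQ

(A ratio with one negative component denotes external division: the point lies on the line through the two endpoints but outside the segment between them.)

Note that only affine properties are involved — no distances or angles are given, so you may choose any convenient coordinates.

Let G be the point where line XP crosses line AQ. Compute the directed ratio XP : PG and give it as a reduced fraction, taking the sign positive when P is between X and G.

Set F = (0, 0), Q = (1, 0), W = (0, 1); any affine frame gives the same invariant.
1. A lies on line WF with WA:AF = -3:2 ⇒ A = (0, -2)
2. X is the centroid of triangle WQF ⇒ X = (1/3, 1/3)
3. P is the centroid of triangle FAQ ⇒ P = (1/3, -2/3)
line XP meets AQ at G = (1/3, -4/3)
P = X + t·(G−X) with t = 3/5, so XP:PG = 3/5:2/5

XP:PG = 3/2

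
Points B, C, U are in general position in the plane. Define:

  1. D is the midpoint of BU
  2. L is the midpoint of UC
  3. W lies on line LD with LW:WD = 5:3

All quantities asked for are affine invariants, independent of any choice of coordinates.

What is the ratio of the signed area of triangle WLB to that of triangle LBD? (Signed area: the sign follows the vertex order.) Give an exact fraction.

Set B = (0, 0), C = (1, 0), U = (0, 1); any affine frame gives the same invariant.
1. D is the midpoint of BU ⇒ D = (0, 1/2)
2. L is the midpoint of UC ⇒ L = (1/2, 1/2)
3. W lies on line LD with LW:WD = 5:3 ⇒ W = (3/16, 1/2)
2·[WLB] = -5/32, 2·[LBD] = -1/4
[WLB]:[LBD] = -5/32:-1/4 = 5/8

[WLB]:[LBD] = 5/8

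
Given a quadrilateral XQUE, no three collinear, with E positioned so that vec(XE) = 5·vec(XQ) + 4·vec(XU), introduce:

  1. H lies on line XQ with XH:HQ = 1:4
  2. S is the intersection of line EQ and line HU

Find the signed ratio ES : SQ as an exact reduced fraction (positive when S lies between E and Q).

ES:SQ = -7

Work in coordinates with X = (0, 0), Q = (1, 0), U = (0, 1), E = (5, 4).
1. H lies on line XQ with XH:HQ = 1:4 ⇒ H = (1/5, 0)
2. S is the intersection of line EQ and line HU ⇒ S = (1/3, -2/3)
S = E + t·(Q−E) with t = 7/6, so ES:SQ = t:(1−t) = 7/6:-1/6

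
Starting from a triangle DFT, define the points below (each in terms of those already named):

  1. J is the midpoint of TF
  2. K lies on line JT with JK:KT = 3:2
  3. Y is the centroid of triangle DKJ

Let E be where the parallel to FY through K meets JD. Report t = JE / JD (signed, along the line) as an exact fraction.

Set D = (0, 0), F = (1, 0), T = (0, 1); any affine frame gives the same invariant.
1. J is the midpoint of TF ⇒ J = (1/2, 1/2)
2. K lies on line JT with JK:KT = 3:2 ⇒ K = (1/5, 4/5)
3. Y is the centroid of triangle DKJ ⇒ Y = (7/30, 13/30)
through K parallel to FY: direction (-23/30, 13/30); meets JD at E = (7/12, 7/12)
E = J + t·(D−J) with t = -1/6

t = -1/6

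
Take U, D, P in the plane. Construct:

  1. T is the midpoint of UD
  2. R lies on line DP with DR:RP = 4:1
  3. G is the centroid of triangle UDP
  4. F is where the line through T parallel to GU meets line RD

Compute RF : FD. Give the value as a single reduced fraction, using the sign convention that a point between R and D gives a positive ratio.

Choose coordinates U = (0, 0), D = (1, 0), P = (0, 1).
1. T is the midpoint of UD ⇒ T = (1/2, 0)
2. R lies on line DP with DR:RP = 4:1 ⇒ R = (1/5, 4/5)
3. G is the centroid of triangle UDP ⇒ G = (1/3, 1/3)
4. F is where the line through T parallel to GU meets line RD ⇒ F = (3/4, 1/4)
F = R + t·(D−R) with t = 11/16, so RF:FD = t:(1−t) = 11/16:5/16

RF:FD = 11/5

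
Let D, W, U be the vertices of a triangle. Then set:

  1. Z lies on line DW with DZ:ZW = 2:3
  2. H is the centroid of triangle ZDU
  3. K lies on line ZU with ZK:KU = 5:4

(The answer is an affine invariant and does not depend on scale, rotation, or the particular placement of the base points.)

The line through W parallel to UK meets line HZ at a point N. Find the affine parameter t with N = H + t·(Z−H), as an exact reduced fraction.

t = 11/2

Set D = (0, 0), W = (1, 0), U = (0, 1); any affine frame gives the same invariant.
1. Z lies on line DW with DZ:ZW = 2:3 ⇒ Z = (2/5, 0)
2. H is the centroid of triangle ZDU ⇒ H = (2/15, 1/3)
3. K lies on line ZU with ZK:KU = 5:4 ⇒ K = (8/45, 5/9)
through W parallel to UK: direction (8/45, -4/9); meets HZ at N = (8/5, -3/2)
N = H + t·(Z−H) with t = 11/2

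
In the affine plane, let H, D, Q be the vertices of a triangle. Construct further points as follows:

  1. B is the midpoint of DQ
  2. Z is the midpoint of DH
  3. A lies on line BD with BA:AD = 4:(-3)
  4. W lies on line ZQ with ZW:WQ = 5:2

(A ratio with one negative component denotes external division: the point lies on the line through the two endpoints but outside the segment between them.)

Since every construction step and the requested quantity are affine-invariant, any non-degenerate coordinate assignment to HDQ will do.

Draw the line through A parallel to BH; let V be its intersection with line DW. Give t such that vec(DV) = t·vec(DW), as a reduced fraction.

Assign H = (0, 0), D = (1, 0), Q = (0, 1) — the answer is frame-independent, so this choice is without loss of generality.
1. B is the midpoint of DQ ⇒ B = (1/2, 1/2)
2. Z is the midpoint of DH ⇒ Z = (1/2, 0)
3. A lies on line BD with BA:AD = 4:(-3) ⇒ A = (5/2, -3/2)
4. W lies on line ZQ with ZW:WQ = 5:2 ⇒ W = (1/7, 5/7)
through A parallel to BH: direction (-1/2, -1/2); meets DW at V = (29/11, -15/11)
V = D + t·(W−D) with t = -21/11

t = -21/11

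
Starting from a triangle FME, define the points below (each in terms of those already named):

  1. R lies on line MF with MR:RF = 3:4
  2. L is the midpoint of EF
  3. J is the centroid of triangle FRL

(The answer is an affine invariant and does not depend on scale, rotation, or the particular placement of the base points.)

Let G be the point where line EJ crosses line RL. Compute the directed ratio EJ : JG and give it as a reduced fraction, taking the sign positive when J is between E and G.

Choose coordinates F = (0, 0), M = (1, 0), E = (0, 1).
1. R lies on line MF with MR:RF = 3:4 ⇒ R = (4/7, 0)
2. L is the midpoint of EF ⇒ L = (0, 1/2)
3. J is the centroid of triangle FRL ⇒ J = (4/21, 1/6)
line EJ meets RL at G = (1/7, 3/8)
J = E + t·(G−E) with t = 4/3, so EJ:JG = 4/3:-1/3

EJ:JG = -4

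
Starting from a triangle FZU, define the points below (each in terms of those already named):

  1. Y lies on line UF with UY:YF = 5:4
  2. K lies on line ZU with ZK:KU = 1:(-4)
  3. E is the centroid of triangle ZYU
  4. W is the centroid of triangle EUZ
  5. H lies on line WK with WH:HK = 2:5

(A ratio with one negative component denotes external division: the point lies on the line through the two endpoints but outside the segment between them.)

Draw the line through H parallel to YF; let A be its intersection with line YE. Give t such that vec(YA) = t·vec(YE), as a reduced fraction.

Work in coordinates with F = (0, 0), Z = (1, 0), U = (0, 1).
1. Y lies on line UF with UY:YF = 5:4 ⇒ Y = (0, 4/9)
2. K lies on line ZU with ZK:KU = 1:(-4) ⇒ K = (4/3, -1/3)
3. E is the centroid of triangle ZYU ⇒ E = (1/3, 13/27)
4. W is the centroid of triangle EUZ ⇒ W = (4/9, 40/81)
5. H lies on line WK with WH:HK = 2:5 ⇒ H = (44/63, 146/567)
through H parallel to YF: direction (0, -4/9); meets YE at A = (44/63, 296/567)
A = Y + t·(E−Y) with t = 44/21

t = 44/21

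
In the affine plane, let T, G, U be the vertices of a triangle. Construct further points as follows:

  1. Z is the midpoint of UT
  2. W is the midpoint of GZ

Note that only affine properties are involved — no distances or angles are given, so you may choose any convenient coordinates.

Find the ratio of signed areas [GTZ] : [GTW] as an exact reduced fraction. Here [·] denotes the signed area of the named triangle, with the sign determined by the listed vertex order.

[GTZ]:[GTW] = 2

Work in coordinates with T = (0, 0), G = (1, 0), U = (0, 1).
1. Z is the midpoint of UT ⇒ Z = (0, 1/2)
2. W is the midpoint of GZ ⇒ W = (1/2, 1/4)
2·[GTZ] = -1/2, 2·[GTW] = -1/4
[GTZ]:[GTW] = -1/2:-1/4 = 2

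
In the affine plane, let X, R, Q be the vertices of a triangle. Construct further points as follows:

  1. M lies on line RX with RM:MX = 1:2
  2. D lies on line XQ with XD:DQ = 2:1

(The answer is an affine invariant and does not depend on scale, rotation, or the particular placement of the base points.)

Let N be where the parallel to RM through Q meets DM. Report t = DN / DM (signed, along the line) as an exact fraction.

t = -1/2

Work in coordinates with X = (0, 0), R = (1, 0), Q = (0, 1).
1. M lies on line RX with RM:MX = 1:2 ⇒ M = (2/3, 0)
2. D lies on line XQ with XD:DQ = 2:1 ⇒ D = (0, 2/3)
through Q parallel to RM: direction (-1/3, 0); meets DM at N = (-1/3, 1)
N = D + t·(M−D) with t = -1/2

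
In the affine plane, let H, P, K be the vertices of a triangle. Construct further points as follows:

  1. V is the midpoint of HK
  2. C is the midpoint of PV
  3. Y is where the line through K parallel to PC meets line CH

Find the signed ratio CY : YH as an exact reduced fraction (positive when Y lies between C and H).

Set H = (0, 0), P = (1, 0), K = (0, 1); any affine frame gives the same invariant.
1. V is the midpoint of HK ⇒ V = (0, 1/2)
2. C is the midpoint of PV ⇒ C = (1/2, 1/4)
3. Y is where the line through K parallel to PC meets line CH ⇒ Y = (1, 1/2)
Y = C + t·(H−C) with t = -1, so CY:YH = t:(1−t) = -1:2

CY:YH = -1/2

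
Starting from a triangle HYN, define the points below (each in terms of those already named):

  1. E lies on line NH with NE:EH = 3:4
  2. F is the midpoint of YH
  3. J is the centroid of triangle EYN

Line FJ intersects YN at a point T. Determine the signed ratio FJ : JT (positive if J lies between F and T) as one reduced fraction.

FJ:JT = 5/2

Choose coordinates H = (0, 0), Y = (1, 0), N = (0, 1).
1. E lies on line NH with NE:EH = 3:4 ⇒ E = (0, 4/7)
2. F is the midpoint of YH ⇒ F = (1/2, 0)
3. J is the centroid of triangle EYN ⇒ J = (1/3, 11/21)
line FJ meets YN at T = (4/15, 11/15)
J = F + t·(T−F) with t = 5/7, so FJ:JT = 5/7:2/7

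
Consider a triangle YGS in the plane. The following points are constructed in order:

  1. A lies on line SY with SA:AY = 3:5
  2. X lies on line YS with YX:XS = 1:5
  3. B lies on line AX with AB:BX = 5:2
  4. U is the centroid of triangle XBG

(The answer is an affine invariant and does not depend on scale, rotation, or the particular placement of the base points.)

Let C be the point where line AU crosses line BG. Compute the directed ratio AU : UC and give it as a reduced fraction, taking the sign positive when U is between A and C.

AU:UC = -17/2

Set Y = (0, 0), G = (1, 0), S = (0, 1); any affine frame gives the same invariant.
1. A lies on line SY with SA:AY = 3:5 ⇒ A = (0, 5/8)
2. X lies on line YS with YX:XS = 1:5 ⇒ X = (0, 1/6)
3. B lies on line AX with AB:BX = 5:2 ⇒ B = (0, 25/84)
4. U is the centroid of triangle XBG ⇒ U = (1/3, 13/84)
line AU meets BG at C = (5/17, 25/119)
U = A + t·(C−A) with t = 17/15, so AU:UC = 17/15:-2/15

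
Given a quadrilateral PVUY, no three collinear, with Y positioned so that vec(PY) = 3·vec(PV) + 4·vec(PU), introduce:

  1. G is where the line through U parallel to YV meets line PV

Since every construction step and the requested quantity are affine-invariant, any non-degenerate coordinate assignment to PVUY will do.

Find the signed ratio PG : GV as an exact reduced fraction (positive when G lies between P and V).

Work in coordinates with P = (0, 0), V = (1, 0), U = (0, 1), Y = (3, 4).
1. G is where the line through U parallel to YV meets line PV ⇒ G = (-1/2, 0)
G = P + t·(V−P) with t = -1/2, so PG:GV = t:(1−t) = -1/2:3/2

PG:GV = -1/3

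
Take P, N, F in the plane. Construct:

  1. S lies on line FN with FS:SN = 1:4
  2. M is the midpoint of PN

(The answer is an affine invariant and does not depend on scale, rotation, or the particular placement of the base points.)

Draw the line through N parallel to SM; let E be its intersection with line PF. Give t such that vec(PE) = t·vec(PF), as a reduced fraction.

Set P = (0, 0), N = (1, 0), F = (0, 1); any affine frame gives the same invariant.
1. S lies on line FN with FS:SN = 1:4 ⇒ S = (1/5, 4/5)
2. M is the midpoint of PN ⇒ M = (1/2, 0)
through N parallel to SM: direction (3/10, -4/5); meets PF at E = (0, 8/3)
E = P + t·(F−P) with t = 8/3

t = 8/3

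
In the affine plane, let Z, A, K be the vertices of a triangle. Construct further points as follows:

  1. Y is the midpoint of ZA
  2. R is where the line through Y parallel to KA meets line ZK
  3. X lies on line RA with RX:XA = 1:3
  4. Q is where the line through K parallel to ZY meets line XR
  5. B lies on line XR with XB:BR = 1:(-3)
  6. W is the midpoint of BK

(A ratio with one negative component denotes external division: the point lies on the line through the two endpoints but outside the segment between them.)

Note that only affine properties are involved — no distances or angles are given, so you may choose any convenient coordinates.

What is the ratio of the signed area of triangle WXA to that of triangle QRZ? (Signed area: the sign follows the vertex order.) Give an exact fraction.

Choose coordinates Z = (0, 0), A = (1, 0), K = (0, 1).
1. Y is the midpoint of ZA ⇒ Y = (1/2, 0)
2. R is where the line through Y parallel to KA meets line ZK ⇒ R = (0, 1/2)
3. X lies on line RA with RX:XA = 1:3 ⇒ X = (1/4, 3/8)
4. Q is where the line through K parallel to ZY meets line XR ⇒ Q = (-1, 1)
5. B lies on line XR with XB:BR = 1:(-3) ⇒ B = (3/8, 5/16)
6. W is the midpoint of BK ⇒ W = (3/16, 21/32)
2·[WXA] = 3/16, 2·[QRZ] = -1/2
[WXA]:[QRZ] = 3/16:-1/2 = -3/8

[WXA]:[QRZ] = -3/8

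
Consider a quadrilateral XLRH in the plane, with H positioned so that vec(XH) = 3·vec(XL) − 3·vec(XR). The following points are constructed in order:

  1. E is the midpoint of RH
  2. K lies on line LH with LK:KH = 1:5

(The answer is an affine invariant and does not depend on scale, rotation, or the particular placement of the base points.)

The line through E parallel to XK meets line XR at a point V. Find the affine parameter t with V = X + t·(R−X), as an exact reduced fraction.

Work in coordinates with X = (0, 0), L = (1, 0), R = (0, 1), H = (3, -3).
1. E is the midpoint of RH ⇒ E = (3/2, -1)
2. K lies on line LH with LK:KH = 1:5 ⇒ K = (4/3, -1/2)
through E parallel to XK: direction (4/3, -1/2); meets XR at V = (0, -7/16)
V = X + t·(R−X) with t = -7/16

t = -7/16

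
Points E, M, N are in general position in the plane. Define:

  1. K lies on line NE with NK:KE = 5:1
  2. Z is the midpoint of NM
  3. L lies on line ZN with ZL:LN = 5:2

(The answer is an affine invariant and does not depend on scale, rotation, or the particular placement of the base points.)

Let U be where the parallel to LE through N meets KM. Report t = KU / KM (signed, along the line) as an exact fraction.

Choose coordinates E = (0, 0), M = (1, 0), N = (0, 1).
1. K lies on line NE with NK:KE = 5:1 ⇒ K = (0, 1/6)
2. Z is the midpoint of NM ⇒ Z = (1/2, 1/2)
3. L lies on line ZN with ZL:LN = 5:2 ⇒ L = (1/7, 6/7)
through N parallel to LE: direction (-1/7, -6/7); meets KM at U = (-5/37, 7/37)
U = K + t·(M−K) with t = -5/37

t = -5/37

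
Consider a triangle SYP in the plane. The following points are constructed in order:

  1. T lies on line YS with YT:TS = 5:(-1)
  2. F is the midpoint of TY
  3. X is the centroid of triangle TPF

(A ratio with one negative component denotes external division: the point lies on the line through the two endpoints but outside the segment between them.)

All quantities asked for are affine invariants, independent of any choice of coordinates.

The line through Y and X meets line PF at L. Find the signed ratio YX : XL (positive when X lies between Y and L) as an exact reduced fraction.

YX:XL = -4

Choose coordinates S = (0, 0), Y = (1, 0), P = (0, 1).
1. T lies on line YS with YT:TS = 5:(-1) ⇒ T = (-1/4, 0)
2. F is the midpoint of TY ⇒ F = (3/8, 0)
3. X is the centroid of triangle TPF ⇒ X = (1/24, 1/3)
line YX meets PF at L = (9/32, 1/4)
X = Y + t·(L−Y) with t = 4/3, so YX:XL = 4/3:-1/3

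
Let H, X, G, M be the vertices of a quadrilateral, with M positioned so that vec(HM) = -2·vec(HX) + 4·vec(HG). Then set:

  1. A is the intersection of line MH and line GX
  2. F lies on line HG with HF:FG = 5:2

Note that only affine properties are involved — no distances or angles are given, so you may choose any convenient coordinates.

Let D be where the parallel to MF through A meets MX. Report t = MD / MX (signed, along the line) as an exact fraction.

t = -5/13

Choose coordinates H = (0, 0), X = (1, 0), G = (0, 1), M = (-2, 4).
1. A is the intersection of line MH and line GX ⇒ A = (-1, 2)
2. F lies on line HG with HF:FG = 5:2 ⇒ F = (0, 5/7)
through A parallel to MF: direction (2, -23/7); meets MX at D = (-41/13, 72/13)
D = M + t·(X−M) with t = -5/13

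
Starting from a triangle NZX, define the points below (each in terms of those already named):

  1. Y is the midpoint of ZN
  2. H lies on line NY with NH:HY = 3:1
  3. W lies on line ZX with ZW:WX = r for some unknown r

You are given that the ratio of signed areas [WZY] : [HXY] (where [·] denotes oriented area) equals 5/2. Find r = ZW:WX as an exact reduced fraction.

Choose coordinates N = (0, 0), Z = (1, 0), X = (0, 1).
1. Y is the midpoint of ZN ⇒ Y = (1/2, 0)
2. H lies on line NY with NH:HY = 3:1 ⇒ H = (3/8, 0)
3. With ZW:WX = r, write λ = r/(r+1) so W = Z + λ·(X−Z); W is affine-linear in λ
Every point depending on W is an affine combination of W and λ-independent points, so each such coordinate is linear in λ; the λ² term in each signed area is a multiple of (X−Z)×(X−Z) = 0, so 2·[WZY] and 2·[HXY] are each linear in λ. Evaluating at λ=0 and λ=1:
  2·[WZY] = -1/2·λ,   2·[HXY] = -1/8
So [WZY]:[HXY] = (-1/2·λ) / (-1/8). Setting this equal to 5/2:
  -1/2·λ = 5/2·(-1/8)  ⇒  λ = 5/8
Then r = λ/(1−λ) = (5/8)/(3/8) = 5/3. Check: with r = 5/3, W = (3/8, 5/8) and [WZY]:[HXY] = 5/2 as required.

r = 5/3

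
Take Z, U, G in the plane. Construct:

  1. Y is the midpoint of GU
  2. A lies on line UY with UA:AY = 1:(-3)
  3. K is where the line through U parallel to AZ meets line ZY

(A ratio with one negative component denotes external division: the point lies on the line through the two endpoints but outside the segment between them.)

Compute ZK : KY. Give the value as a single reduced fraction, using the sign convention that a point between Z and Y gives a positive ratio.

Set Z = (0, 0), U = (1, 0), G = (0, 1); any affine frame gives the same invariant.
1. Y is the midpoint of GU ⇒ Y = (1/2, 1/2)
2. A lies on line UY with UA:AY = 1:(-3) ⇒ A = (5/4, -1/4)
3. K is where the line through U parallel to AZ meets line ZY ⇒ K = (1/6, 1/6)
K = Z + t·(Y−Z) with t = 1/3, so ZK:KY = t:(1−t) = 1/3:2/3

ZK:KY = 1/2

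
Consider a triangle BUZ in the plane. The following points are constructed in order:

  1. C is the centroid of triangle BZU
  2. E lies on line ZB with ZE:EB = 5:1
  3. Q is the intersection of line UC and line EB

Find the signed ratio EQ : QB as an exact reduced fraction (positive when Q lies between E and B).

EQ:QB = -2/3

Work in coordinates with B = (0, 0), U = (1, 0), Z = (0, 1).
1. C is the centroid of triangle BZU ⇒ C = (1/3, 1/3)
2. E lies on line ZB with ZE:EB = 5:1 ⇒ E = (0, 1/6)
3. Q is the intersection of line UC and line EB ⇒ Q = (0, 1/2)
Q = E + t·(B−E) with t = -2, so EQ:QB = t:(1−t) = -2:3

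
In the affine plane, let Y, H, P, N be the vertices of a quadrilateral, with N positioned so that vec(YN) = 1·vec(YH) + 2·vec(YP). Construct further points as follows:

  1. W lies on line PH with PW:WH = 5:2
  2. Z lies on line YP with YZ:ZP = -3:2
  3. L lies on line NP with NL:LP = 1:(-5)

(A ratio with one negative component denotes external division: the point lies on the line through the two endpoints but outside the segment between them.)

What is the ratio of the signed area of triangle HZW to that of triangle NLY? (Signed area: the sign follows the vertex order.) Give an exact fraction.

[HZW]:[NLY] = -16/7

Assign Y = (0, 0), H = (1, 0), P = (0, 1), N = (1, 2) — the answer is frame-independent, so this choice is without loss of generality.
1. W lies on line PH with PW:WH = 5:2 ⇒ W = (5/7, 2/7)
2. Z lies on line YP with YZ:ZP = -3:2 ⇒ Z = (0, 3)
3. L lies on line NP with NL:LP = 1:(-5) ⇒ L = (5/4, 9/4)
2·[HZW] = 4/7, 2·[NLY] = -1/4
[HZW]:[NLY] = 4/7:-1/4 = -16/7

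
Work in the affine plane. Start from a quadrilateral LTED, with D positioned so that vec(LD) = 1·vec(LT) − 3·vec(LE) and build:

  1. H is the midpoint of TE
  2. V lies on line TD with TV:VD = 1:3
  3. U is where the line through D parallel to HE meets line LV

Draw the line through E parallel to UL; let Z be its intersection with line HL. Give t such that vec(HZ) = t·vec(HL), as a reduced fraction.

Assign L = (0, 0), T = (1, 0), E = (0, 1), D = (1, -3) — the answer is frame-independent, so this choice is without loss of generality.
1. H is the midpoint of TE ⇒ H = (1/2, 1/2)
2. V lies on line TD with TV:VD = 1:3 ⇒ V = (1, -3/4)
3. U is where the line through D parallel to HE meets line LV ⇒ U = (-8, 6)
through E parallel to UL: direction (8, -6); meets HL at Z = (4/7, 4/7)
Z = H + t·(L−H) with t = -1/7

t = -1/7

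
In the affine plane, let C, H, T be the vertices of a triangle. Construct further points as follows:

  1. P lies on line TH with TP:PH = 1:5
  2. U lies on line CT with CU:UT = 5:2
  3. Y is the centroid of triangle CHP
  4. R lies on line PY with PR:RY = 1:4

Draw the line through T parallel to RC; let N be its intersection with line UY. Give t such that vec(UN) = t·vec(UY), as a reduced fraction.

t = -38/235

Set C = (0, 0), H = (1, 0), T = (0, 1); any affine frame gives the same invariant.
1. P lies on line TH with TP:PH = 1:5 ⇒ P = (1/6, 5/6)
2. U lies on line CT with CU:UT = 5:2 ⇒ U = (0, 5/7)
3. Y is the centroid of triangle CHP ⇒ Y = (7/18, 5/18)
4. R lies on line PY with PR:RY = 1:4 ⇒ R = (19/90, 13/18)
through T parallel to RC: direction (-19/90, -13/18); meets UY at N = (-133/2115, 332/423)
N = U + t·(Y−U) with t = -38/235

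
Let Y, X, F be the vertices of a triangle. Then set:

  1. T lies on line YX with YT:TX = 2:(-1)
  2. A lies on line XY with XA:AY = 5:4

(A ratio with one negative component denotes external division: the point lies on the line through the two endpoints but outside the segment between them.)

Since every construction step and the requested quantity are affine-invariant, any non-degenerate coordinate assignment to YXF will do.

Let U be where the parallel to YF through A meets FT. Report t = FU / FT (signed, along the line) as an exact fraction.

Set Y = (0, 0), X = (1, 0), F = (0, 1); any affine frame gives the same invariant.
1. T lies on line YX with YT:TX = 2:(-1) ⇒ T = (2, 0)
2. A lies on line XY with XA:AY = 5:4 ⇒ A = (4/9, 0)
through A parallel to YF: direction (0, 1); meets FT at U = (4/9, 7/9)
U = F + t·(T−F) with t = 2/9

t = 2/9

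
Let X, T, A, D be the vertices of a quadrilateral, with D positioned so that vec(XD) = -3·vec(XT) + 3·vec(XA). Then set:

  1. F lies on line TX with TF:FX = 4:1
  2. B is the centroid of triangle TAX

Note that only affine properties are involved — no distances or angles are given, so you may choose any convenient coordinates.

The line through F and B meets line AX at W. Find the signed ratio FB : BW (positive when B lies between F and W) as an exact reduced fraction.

FB:BW = -2/5

Assign X = (0, 0), T = (1, 0), A = (0, 1), D = (-3, 3) — the answer is frame-independent, so this choice is without loss of generality.
1. F lies on line TX with TF:FX = 4:1 ⇒ F = (1/5, 0)
2. B is the centroid of triangle TAX ⇒ B = (1/3, 1/3)
line FB meets AX at W = (0, -1/2)
B = F + t·(W−F) with t = -2/3, so FB:BW = -2/3:5/3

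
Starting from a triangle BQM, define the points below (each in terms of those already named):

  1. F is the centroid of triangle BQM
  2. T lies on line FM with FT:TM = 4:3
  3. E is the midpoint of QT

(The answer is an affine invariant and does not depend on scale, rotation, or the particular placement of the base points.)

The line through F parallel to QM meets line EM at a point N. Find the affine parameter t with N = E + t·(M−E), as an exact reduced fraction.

t = -11/3

Work in coordinates with B = (0, 0), Q = (1, 0), M = (0, 1).
1. F is the centroid of triangle BQM ⇒ F = (1/3, 1/3)
2. T lies on line FM with FT:TM = 4:3 ⇒ T = (1/7, 5/7)
3. E is the midpoint of QT ⇒ E = (4/7, 5/14)
through F parallel to QM: direction (-1, 1); meets EM at N = (8/3, -2)
N = E + t·(M−E) with t = -11/3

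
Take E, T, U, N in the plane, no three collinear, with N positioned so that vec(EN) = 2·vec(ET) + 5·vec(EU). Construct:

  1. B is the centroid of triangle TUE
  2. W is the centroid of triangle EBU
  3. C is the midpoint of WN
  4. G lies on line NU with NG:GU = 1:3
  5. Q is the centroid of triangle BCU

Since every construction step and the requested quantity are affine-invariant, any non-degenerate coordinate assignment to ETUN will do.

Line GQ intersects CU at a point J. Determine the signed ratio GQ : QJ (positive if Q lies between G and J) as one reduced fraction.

GQ:QJ = -109/46

Work in coordinates with E = (0, 0), T = (1, 0), U = (0, 1), N = (2, 5).
1. B is the centroid of triangle TUE ⇒ B = (1/3, 1/3)
2. W is the centroid of triangle EBU ⇒ W = (1/9, 4/9)
3. C is the midpoint of WN ⇒ C = (19/18, 49/18)
4. G lies on line NU with NG:GU = 1:3 ⇒ G = (3/2, 4)
5. Q is the centroid of triangle BCU ⇒ Q = (25/54, 73/54)
line GQ meets CU at J = (589/654, 1615/654)
Q = G + t·(J−G) with t = 109/63, so GQ:QJ = 109/63:-46/63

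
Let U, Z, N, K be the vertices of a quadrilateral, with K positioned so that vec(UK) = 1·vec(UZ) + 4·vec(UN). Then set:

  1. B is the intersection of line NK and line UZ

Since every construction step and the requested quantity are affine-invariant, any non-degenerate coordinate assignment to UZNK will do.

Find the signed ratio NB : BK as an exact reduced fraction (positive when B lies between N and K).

Work in coordinates with U = (0, 0), Z = (1, 0), N = (0, 1), K = (1, 4).
1. B is the intersection of line NK and line UZ ⇒ B = (-1/3, 0)
B = N + t·(K−N) with t = -1/3, so NB:BK = t:(1−t) = -1/3:4/3

NB:BK = -1/4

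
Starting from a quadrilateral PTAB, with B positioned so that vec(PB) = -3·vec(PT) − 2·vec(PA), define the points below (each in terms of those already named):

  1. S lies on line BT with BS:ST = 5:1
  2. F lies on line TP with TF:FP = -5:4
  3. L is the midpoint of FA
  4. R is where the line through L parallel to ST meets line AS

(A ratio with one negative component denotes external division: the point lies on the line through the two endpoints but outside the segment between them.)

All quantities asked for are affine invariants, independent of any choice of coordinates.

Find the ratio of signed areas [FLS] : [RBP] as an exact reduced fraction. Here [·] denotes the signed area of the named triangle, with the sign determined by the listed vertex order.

Assign P = (0, 0), T = (1, 0), A = (0, 1), B = (-3, -2) — the answer is frame-independent, so this choice is without loss of generality.
1. S lies on line BT with BS:ST = 5:1 ⇒ S = (1/3, -1/3)
2. F lies on line TP with TF:FP = -5:4 ⇒ F = (-4, 0)
3. L is the midpoint of FA ⇒ L = (-2, 1/2)
4. R is where the line through L parallel to ST meets line AS ⇒ R = (-1/9, 13/9)
2·[FLS] = -17/6, 2·[RBP] = 41/9
[FLS]:[RBP] = -17/6:41/9 = -51/82

[FLS]:[RBP] = -51/82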